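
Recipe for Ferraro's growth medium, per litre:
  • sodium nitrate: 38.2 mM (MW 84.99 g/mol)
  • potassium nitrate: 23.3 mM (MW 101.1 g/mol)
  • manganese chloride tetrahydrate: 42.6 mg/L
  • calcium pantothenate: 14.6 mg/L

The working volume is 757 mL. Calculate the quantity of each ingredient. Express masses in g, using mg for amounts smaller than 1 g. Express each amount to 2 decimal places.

sodium nitrate 2.46 g; potassium nitrate 1.78 g; manganese chloride tetrahydrate 32.25 mg; calcium pantothenate 11.05 mg

Scale factor relative to 1 L: 0.757.
sodium nitrate: 38.2 mmol/L × 84.99 g/mol × 0.757 L ÷ 1000 = 2.46 g
potassium nitrate: 23.3 mmol/L × 101.1 g/mol × 0.757 L ÷ 1000 = 1.78 g
manganese chloride tetrahydrate: 42.6 mg/L × 0.757 L = 32.25 mg
calcium pantothenate: 14.6 mg/L × 0.757 L = 11.05 mg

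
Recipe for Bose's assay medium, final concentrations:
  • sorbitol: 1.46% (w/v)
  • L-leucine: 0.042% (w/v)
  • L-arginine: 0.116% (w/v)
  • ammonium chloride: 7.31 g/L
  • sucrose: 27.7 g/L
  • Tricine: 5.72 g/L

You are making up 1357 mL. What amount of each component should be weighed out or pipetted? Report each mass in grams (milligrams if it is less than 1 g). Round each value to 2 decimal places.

sorbitol 19.81 g; L-leucine 569.94 mg; L-arginine 1.57 g; ammonium chloride 9.92 g; sucrose 37.59 g; Tricine 7.76 g

Target volume = 1357 mL = 1.357 L.
sorbitol: 1.46 g per 100 mL × 1357 mL ÷ 100 = 19.81 g
L-leucine: 0.042% w/v = 0.42 g/L → 0.42 × 1.357 L = 0.56994 g = 569.94 mg
L-arginine: 0.116 g per 100 mL × 1357 mL ÷ 100 = 1.57 g
ammonium chloride: 7.31 g/L × 1.357 L = 9.92 g
sucrose: 27.7 g/L × 1.357 L = 37.59 g
Tricine: 5.72 g/L × 1.357 L = 7.76 g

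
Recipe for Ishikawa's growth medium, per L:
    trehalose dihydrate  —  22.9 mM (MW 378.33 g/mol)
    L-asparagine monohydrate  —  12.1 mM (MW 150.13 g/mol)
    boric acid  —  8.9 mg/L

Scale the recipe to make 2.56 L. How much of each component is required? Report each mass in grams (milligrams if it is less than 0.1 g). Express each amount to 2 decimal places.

Working volume: 2.56 L.
trehalose dihydrate: 22.9 mmol/L × 378.33 g/mol × 2.56 L ÷ 1000 = 22.18 g
L-asparagine monohydrate: 12.1 mmol/L × 150.13 g/mol × 2.56 L ÷ 1000 = 4.65 g
boric acid: 8.9 mg/L × 2.56 L = 22.78 mg

trehalose dihydrate 22.18 g; L-asparagine monohydrate 4.65 g; boric acid 22.78 mg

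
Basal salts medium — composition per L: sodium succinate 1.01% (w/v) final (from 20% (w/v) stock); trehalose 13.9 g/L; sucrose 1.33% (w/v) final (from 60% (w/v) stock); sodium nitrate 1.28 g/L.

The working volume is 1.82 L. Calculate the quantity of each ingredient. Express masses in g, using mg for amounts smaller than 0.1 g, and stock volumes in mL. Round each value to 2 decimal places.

Working volume: 1.82 L.
sodium succinate: dilute stock: 1.01% ÷ 20% × 1820 mL = 91.91 mL
trehalose: 13.9 g/L × 1.82 L = 25.30 g
sucrose: dilute stock: 1.33% ÷ 60% × 1820 mL = 40.34 mL
sodium nitrate: 1.28 g/L × 1.82 L = 2.33 g

sodium succinate 91.91 mL; trehalose 25.30 g; sucrose 40.34 mL; sodium nitrate 2.33 g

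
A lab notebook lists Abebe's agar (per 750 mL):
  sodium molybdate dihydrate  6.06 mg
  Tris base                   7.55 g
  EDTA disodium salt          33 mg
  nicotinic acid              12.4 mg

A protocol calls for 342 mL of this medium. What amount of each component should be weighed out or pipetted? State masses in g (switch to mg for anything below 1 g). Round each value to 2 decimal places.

Ratio of target to recipe volume: 342 / 750 = 0.456.
sodium molybdate dihydrate: 6.06 mg × (342 mL / 750 mL) = 2.76 mg
Tris base: 7.55 g × (342 mL / 750 mL) = 3.44 g
EDTA disodium salt: 33 mg × (342 mL / 750 mL) = 15.05 mg
nicotinic acid: 12.4 mg × (342 mL / 750 mL) = 5.65 mg

sodium molybdate dihydrate 2.76 mg; Tris base 3.44 g; EDTA disodium salt 15.05 mg; nicotinic acid 5.65 mg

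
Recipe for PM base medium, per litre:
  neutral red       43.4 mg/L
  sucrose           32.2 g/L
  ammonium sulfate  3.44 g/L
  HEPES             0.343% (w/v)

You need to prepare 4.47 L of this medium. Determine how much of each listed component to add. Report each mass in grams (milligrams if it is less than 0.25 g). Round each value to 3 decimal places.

Working volume: 4.47 L.
neutral red: 43.4 mg/L × 4.47 L = 193.998 mg
sucrose: 32.2 g/L × 4.47 L = 143.934 g
ammonium sulfate: 3.44 g/L × 4.47 L = 15.377 g
HEPES: 0.343 g per 100 mL × 4470 mL ÷ 100 = 15.332 g

neutral red 193.998 mg; sucrose 143.934 g; ammonium sulfate 15.377 g; HEPES 15.332 g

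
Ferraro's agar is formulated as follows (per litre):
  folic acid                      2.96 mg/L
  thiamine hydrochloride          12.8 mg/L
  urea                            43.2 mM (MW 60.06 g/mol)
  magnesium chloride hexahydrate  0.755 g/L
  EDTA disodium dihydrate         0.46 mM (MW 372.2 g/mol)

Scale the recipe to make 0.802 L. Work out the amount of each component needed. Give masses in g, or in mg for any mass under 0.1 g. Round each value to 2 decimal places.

Working volume: 0.802 L.
folic acid: 2.96 mg/L × 0.802 L = 2.37 mg
thiamine hydrochloride: 12.8 mg/L × 0.802 L = 10.27 mg
urea: 43.2 mmol/L × 60.06 g/mol × 0.802 L ÷ 1000 = 2.08 g
magnesium chloride hexahydrate: 0.755 g/L × 0.802 L = 0.61 g
EDTA disodium dihydrate: 0.46 mmol/L × 372.2 g/mol × 0.802 L ÷ 1000 = 0.14 g

folic acid 2.37 mg; thiamine hydrochloride 10.27 mg; urea 2.08 g; magnesium chloride hexahydrate 0.61 g; EDTA disodium dihydrate 0.14 g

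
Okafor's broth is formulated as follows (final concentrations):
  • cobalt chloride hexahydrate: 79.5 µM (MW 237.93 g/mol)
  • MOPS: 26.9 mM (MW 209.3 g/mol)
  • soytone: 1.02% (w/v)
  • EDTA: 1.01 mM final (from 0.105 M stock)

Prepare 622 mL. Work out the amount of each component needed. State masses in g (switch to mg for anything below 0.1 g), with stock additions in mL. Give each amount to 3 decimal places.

cobalt chloride hexahydrate 11.765 mg; MOPS 3.502 g; soytone 6.344 g; EDTA 5.983 mL

Target volume = 622 mL = 0.622 L.
cobalt chloride hexahydrate: 79.5 µmol/L × 237.93 g/mol × 0.622 L ÷ 1000 = 11.765 mg
MOPS: 26.9 mmol/L × 209.3 g/mol × 0.622 L ÷ 1000 = 3.502 g
soytone: 1.02 g per 100 mL × 622 mL ÷ 100 = 6.344 g
EDTA: V = C2·V2/C1 = 1.01 mM × 622 mL ÷ 105 mM = 5.983 mL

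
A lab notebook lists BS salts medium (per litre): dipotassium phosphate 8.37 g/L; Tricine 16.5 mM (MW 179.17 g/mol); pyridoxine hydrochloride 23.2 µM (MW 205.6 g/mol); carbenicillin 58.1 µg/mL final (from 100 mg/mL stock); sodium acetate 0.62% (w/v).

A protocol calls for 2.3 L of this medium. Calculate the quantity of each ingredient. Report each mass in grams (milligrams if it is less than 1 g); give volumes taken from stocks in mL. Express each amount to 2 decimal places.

dipotassium phosphate 19.25 g; Tricine 6.80 g; pyridoxine hydrochloride 10.97 mg; carbenicillin 1.34 mL; sodium acetate 14.26 g

Scale factor relative to 1 L: 2.3.
dipotassium phosphate: 8.37 g/L × 2.3 L = 19.25 g
Tricine: 16.5 mmol/L × 179.17 g/mol × 2.3 L ÷ 1000 = 6.80 g
pyridoxine hydrochloride: 23.2 µmol/L × 205.6 g/mol × 2.3 L ÷ 1000 = 10.97 mg
carbenicillin: dilute stock: 58.1 µg/mL × 2300 mL ÷ 100000 µg/mL = 1.34 mL
sodium acetate: 0.62% w/v = 6.2 g/L → 6.2 × 2.3 L = 14.26 g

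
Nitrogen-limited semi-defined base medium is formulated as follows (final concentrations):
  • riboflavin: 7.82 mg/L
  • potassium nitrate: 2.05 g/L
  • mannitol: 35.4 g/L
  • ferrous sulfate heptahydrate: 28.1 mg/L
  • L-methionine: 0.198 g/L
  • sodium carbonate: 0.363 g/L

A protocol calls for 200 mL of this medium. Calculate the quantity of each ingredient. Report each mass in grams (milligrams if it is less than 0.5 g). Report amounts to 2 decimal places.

riboflavin 1.56 mg; potassium nitrate 410.00 mg; mannitol 7.08 g; ferrous sulfate heptahydrate 5.62 mg; L-methionine 39.60 mg; sodium carbonate 72.60 mg

Target volume = 200 mL = 0.2 L.
riboflavin: 7.82 mg/L × 0.2 L = 1.56 mg
potassium nitrate: 2.05 g/L × 0.2 L = 0.41 g = 410.00 mg
mannitol: 35.4 g/L × 0.2 L = 7.08 g
ferrous sulfate heptahydrate: 28.1 mg/L × 0.2 L = 5.62 mg
L-methionine: 0.198 g/L × 0.2 L = 0.0396 g = 39.60 mg
sodium carbonate: 0.363 g/L × 0.2 L = 0.0726 g = 72.60 mg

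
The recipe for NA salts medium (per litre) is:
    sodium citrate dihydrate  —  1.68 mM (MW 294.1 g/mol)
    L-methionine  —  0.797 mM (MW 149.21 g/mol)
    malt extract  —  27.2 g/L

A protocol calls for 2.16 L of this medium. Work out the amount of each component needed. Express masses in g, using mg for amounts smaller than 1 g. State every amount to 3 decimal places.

Scale factor relative to 1 L: 2.16.
sodium citrate dihydrate: 1.68 mmol/L × 294.1 g/mol × 2.16 L ÷ 1000 = 1.067 g
L-methionine: 0.797 mmol/L × 149.21 mg/mmol × 2.16 L = 256.868 mg
malt extract: 27.2 g/L × 2.16 L = 58.752 g

sodium citrate dihydrate 1.067 g; L-methionine 256.868 mg; malt extract 58.752 g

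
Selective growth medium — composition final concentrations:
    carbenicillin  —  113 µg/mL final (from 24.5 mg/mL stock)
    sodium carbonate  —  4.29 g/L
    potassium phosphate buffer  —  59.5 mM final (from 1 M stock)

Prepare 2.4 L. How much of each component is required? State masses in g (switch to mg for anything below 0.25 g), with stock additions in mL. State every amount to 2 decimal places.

carbenicillin 11.07 mL; sodium carbonate 10.30 g; potassium phosphate buffer 142.80 mL

Working volume: 2.4 L.
carbenicillin: C1V1 = C2V2 → 113 µg/mL × 2400 mL ÷ 24500 µg/mL = 11.07 mL
sodium carbonate: 4.29 g/L × 2.4 L = 10.30 g
potassium phosphate buffer: dilute stock: 59.5 mM × 2400 mL ÷ 1000 mM = 142.80 mL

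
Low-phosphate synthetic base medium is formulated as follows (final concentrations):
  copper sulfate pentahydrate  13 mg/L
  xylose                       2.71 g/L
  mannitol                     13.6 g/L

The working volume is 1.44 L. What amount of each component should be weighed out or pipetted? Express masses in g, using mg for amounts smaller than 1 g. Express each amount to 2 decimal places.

copper sulfate pentahydrate 18.72 mg; xylose 3.90 g; mannitol 19.58 g

Working volume: 1.44 L.
copper sulfate pentahydrate: 13 mg/L × 1.44 L = 18.72 mg
xylose: 2.71 g/L × 1.44 L = 3.90 g
mannitol: 13.6 g/L × 1.44 L = 19.58 g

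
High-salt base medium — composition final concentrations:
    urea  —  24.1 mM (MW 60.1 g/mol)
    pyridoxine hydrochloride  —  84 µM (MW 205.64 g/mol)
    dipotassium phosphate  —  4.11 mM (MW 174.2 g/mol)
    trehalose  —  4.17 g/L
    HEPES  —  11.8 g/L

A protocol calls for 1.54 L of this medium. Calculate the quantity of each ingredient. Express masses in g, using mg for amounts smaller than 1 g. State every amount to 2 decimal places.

urea 2.23 g; pyridoxine hydrochloride 26.60 mg; dipotassium phosphate 1.10 g; trehalose 6.42 g; HEPES 18.17 g

Scale factor relative to 1 L: 1.54.
urea: 24.1 mmol/L × 60.1 g/mol × 1.54 L ÷ 1000 = 2.23 g
pyridoxine hydrochloride: 84 µmol/L × 205.64 g/mol × 1.54 L ÷ 1000 = 26.60 mg
dipotassium phosphate: 4.11 mmol/L × 174.2 g/mol × 1.54 L ÷ 1000 = 1.10 g
trehalose: 4.17 g/L × 1.54 L = 6.42 g
HEPES: 11.8 g/L × 1.54 L = 18.17 g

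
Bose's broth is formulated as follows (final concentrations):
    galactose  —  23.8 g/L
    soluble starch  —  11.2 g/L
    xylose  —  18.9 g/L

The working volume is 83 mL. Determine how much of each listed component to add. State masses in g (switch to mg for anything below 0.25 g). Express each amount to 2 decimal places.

Target volume = 83 mL = 0.083 L.
galactose: 23.8 g/L × 0.083 L = 1.98 g
soluble starch: 11.2 g/L × 0.083 L = 0.93 g
xylose: 18.9 g/L × 0.083 L = 1.57 g

galactose 1.98 g; soluble starch 0.93 g; xylose 1.57 g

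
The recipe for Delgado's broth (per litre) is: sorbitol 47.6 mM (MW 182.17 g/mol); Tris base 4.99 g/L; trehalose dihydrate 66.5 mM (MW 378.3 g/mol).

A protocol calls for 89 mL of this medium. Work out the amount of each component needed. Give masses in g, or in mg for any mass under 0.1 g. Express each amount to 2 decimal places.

Working volume: 89 mL = 0.089 L.
sorbitol: 47.6 mmol/L × 182.17 g/mol × 0.089 L ÷ 1000 = 0.77 g
Tris base: 4.99 g/L × 0.089 L = 0.44 g
trehalose dihydrate: 66.5 mmol/L × 378.3 g/mol × 0.089 L ÷ 1000 = 2.24 g

sorbitol 0.77 g; Tris base 0.44 g; trehalose dihydrate 2.24 g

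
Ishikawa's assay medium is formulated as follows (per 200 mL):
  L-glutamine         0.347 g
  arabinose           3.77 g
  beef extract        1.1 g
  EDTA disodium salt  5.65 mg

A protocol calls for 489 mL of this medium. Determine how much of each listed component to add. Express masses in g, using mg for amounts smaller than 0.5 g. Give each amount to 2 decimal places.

Scale factor = 489 mL / 200 mL = 2.445.
L-glutamine: 0.347 g × (489 mL / 200 mL) = 0.85 g
arabinose: 3.77 g × (489 mL / 200 mL) = 9.22 g
beef extract: 1.1 g × (489 mL / 200 mL) = 2.69 g
EDTA disodium salt: 5.65 mg × (489 mL / 200 mL) = 13.81 mg

L-glutamine 0.85 g; arabinose 9.22 g; beef extract 2.69 g; EDTA disodium salt 13.81 mg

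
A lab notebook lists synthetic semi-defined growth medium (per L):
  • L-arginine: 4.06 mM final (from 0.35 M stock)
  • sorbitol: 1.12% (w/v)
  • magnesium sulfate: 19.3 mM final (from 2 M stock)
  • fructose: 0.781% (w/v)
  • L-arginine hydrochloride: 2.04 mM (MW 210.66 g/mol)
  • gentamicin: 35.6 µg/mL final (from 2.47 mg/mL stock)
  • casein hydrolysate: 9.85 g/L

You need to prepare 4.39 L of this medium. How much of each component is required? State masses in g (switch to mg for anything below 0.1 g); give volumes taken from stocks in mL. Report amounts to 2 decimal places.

L-arginine 50.92 mL; sorbitol 49.17 g; magnesium sulfate 42.36 mL; fructose 34.29 g; L-arginine hydrochloride 1.89 g; gentamicin 63.27 mL; casein hydrolysate 43.24 g

Working volume: 4.39 L.
L-arginine: dilute stock: 4.06 mM × 4390 mL ÷ 350 mM = 50.92 mL
sorbitol: 1.12 g per 100 mL × 4390 mL ÷ 100 = 49.17 g
magnesium sulfate: C1V1 = C2V2 → 19.3 mM × 4390 mL ÷ 2000 mM = 42.36 mL
fructose: 0.781% w/v = 7.81 g/L → 7.81 × 4.39 L = 34.29 g
L-arginine hydrochloride: 2.04 mmol/L × 210.66 g/mol × 4.39 L ÷ 1000 = 1.89 g
gentamicin: dilute stock: 35.6 µg/mL × 4390 mL ÷ 2470 µg/mL = 63.27 mL
casein hydrolysate: 9.85 g/L × 4.39 L = 43.24 g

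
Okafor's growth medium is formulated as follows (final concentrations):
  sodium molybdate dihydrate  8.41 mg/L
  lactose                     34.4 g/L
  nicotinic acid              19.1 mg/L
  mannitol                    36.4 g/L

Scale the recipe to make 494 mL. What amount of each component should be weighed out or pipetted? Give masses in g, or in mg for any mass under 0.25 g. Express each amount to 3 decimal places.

sodium molybdate dihydrate 4.155 mg; lactose 16.994 g; nicotinic acid 9.435 mg; mannitol 17.982 g

Scale factor relative to 1 L: 0.494.
sodium molybdate dihydrate: 8.41 mg/L × 0.494 L = 4.155 mg
lactose: 34.4 g/L × 0.494 L = 16.994 g
nicotinic acid: 19.1 mg/L × 0.494 L = 9.435 mg
mannitol: 36.4 g/L × 0.494 L = 17.982 g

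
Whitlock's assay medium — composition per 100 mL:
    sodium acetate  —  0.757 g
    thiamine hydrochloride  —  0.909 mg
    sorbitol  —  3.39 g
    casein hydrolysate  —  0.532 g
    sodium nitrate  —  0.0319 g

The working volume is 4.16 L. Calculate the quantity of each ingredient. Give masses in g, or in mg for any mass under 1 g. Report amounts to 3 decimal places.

Ratio of target to recipe volume: 4160 / 100 = 41.6.
sodium acetate: 0.757 g × (4160 mL / 100 mL) = 31.491 g
thiamine hydrochloride: 0.909 mg × (4160 mL / 100 mL) = 37.814 mg
sorbitol: 3.39 g × (4160 mL / 100 mL) = 141.024 g
casein hydrolysate: 0.532 g × (4160 mL / 100 mL) = 22.131 g
sodium nitrate: 0.0319 g × (4160 mL / 100 mL) = 1.327 g

sodium acetate 31.491 g; thiamine hydrochloride 37.814 mg; sorbitol 141.024 g; casein hydrolysate 22.131 g; sodium nitrate 1.327 g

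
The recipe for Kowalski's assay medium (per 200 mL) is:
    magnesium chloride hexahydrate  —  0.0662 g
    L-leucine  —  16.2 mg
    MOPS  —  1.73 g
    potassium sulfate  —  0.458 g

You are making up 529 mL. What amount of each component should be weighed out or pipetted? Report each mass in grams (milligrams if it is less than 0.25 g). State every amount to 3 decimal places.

Scale factor = 529 mL / 200 mL = 2.645.
magnesium chloride hexahydrate: 0.0662 g × (529 mL / 200 mL) = 0.175099 g = 175.099 mg
L-leucine: 16.2 mg × (529 mL / 200 mL) = 42.849 mg
MOPS: 1.73 g × (529 mL / 200 mL) = 4.576 g
potassium sulfate: 0.458 g × (529 mL / 200 mL) = 1.211 g

magnesium chloride hexahydrate 175.099 mg; L-leucine 42.849 mg; MOPS 4.576 g; potassium sulfate 1.211 g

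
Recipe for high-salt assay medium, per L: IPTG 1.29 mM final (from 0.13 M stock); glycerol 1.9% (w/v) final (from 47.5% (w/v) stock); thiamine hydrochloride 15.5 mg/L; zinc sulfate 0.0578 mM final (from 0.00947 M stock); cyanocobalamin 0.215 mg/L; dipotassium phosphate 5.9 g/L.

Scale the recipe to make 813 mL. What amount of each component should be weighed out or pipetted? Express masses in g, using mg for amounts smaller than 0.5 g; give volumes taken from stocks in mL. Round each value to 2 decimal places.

Scale factor relative to 1 L: 0.813.
IPTG: V = C2·V2/C1 = 1.29 mM × 813 mL ÷ 130 mM = 8.07 mL
glycerol: dilute stock: 1.9% ÷ 47.5% × 813 mL = 32.52 mL
thiamine hydrochloride: 15.5 mg/L × 0.813 L = 12.60 mg
zinc sulfate: V = C2·V2/C1 = 0.0578 mM × 813 mL ÷ 9.47 mM = 4.96 mL
cyanocobalamin: 0.215 mg/L × 0.813 L = 0.17 mg
dipotassium phosphate: 5.9 g/L × 0.813 L = 4.80 g

IPTG 8.07 mL; glycerol 32.52 mL; thiamine hydrochloride 12.60 mg; zinc sulfate 4.96 mL; cyanocobalamin 0.17 mg; dipotassium phosphate 4.80 g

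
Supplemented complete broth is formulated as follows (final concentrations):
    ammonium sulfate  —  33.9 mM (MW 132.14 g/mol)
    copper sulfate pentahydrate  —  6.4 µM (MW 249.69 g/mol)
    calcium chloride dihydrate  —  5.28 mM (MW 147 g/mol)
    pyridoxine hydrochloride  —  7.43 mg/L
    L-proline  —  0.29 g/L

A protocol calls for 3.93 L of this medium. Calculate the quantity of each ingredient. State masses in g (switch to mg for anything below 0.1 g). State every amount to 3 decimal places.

Scale factor relative to 1 L: 3.93.
ammonium sulfate: 33.9 mmol/L × 132.14 g/mol × 3.93 L ÷ 1000 = 17.605 g
copper sulfate pentahydrate: 6.4 µmol/L × 249.69 g/mol × 3.93 L ÷ 1000 = 6.280 mg
calcium chloride dihydrate: 5.28 mmol/L × 147 g/mol × 3.93 L ÷ 1000 = 3.050 g
pyridoxine hydrochloride: 7.43 mg/L × 3.93 L = 29.200 mg
L-proline: 0.29 g/L × 3.93 L = 1.140 g

ammonium sulfate 17.605 g; copper sulfate pentahydrate 6.280 mg; calcium chloride dihydrate 3.050 g; pyridoxine hydrochloride 29.200 mg; L-proline 1.140 g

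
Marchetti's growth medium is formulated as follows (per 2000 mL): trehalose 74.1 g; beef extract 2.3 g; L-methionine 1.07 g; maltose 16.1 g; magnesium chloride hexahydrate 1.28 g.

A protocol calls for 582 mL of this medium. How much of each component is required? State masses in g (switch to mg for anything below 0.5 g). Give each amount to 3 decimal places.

trehalose 21.563 g; beef extract 0.669 g; L-methionine 311.370 mg; maltose 4.685 g; magnesium chloride hexahydrate 372.480 mg

Ratio of target to recipe volume: 582 / 2000 = 0.291.
trehalose: 74.1 g × (582 mL / 2000 mL) = 21.563 g
beef extract: 2.3 g × (582 mL / 2000 mL) = 0.669 g
L-methionine: 1.07 g × (582 mL / 2000 mL) = 0.31137 g = 311.370 mg
maltose: 16.1 g × (582 mL / 2000 mL) = 4.685 g
magnesium chloride hexahydrate: 1.28 g × (582 mL / 2000 mL) = 0.37248 g = 372.480 mg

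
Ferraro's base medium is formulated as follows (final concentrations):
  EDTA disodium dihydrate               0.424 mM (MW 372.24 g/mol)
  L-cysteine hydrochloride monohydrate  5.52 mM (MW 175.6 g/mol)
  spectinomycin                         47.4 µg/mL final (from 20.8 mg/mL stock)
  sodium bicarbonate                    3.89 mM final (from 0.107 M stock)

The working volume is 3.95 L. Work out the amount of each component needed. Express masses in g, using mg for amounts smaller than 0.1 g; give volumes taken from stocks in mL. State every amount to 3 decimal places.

Scale factor relative to 1 L: 3.95.
EDTA disodium dihydrate: 0.424 mmol/L × 372.24 g/mol × 3.95 L ÷ 1000 = 0.623 g
L-cysteine hydrochloride monohydrate: 5.52 mmol/L × 175.6 g/mol × 3.95 L ÷ 1000 = 3.829 g
spectinomycin: C1V1 = C2V2 → 47.4 µg/mL × 3950 mL ÷ 20800 µg/mL = 9.001 mL
sodium bicarbonate: dilute stock: 3.89 mM × 3950 mL ÷ 107 mM = 143.603 mL

EDTA disodium dihydrate 0.623 g; L-cysteine hydrochloride monohydrate 3.829 g; spectinomycin 9.001 mL; sodium bicarbonate 143.603 mL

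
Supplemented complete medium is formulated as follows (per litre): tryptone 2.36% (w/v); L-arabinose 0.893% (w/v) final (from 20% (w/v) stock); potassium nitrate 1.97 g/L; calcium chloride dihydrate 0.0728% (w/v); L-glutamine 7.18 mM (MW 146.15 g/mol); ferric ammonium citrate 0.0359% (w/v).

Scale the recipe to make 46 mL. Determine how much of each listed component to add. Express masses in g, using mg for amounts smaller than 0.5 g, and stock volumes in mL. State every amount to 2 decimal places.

tryptone 1.09 g; L-arabinose 2.05 mL; potassium nitrate 90.62 mg; calcium chloride dihydrate 33.49 mg; L-glutamine 48.27 mg; ferric ammonium citrate 16.51 mg

Target volume = 46 mL = 0.046 L.
tryptone: 2.36% w/v = 23.6 g/L → 23.6 × 0.046 L = 1.09 g
L-arabinose: C1V1 = C2V2 → 0.893% ÷ 20% × 46 mL = 2.05 mL
potassium nitrate: 1.97 g/L × 0.046 L = 0.09062 g = 90.62 mg
calcium chloride dihydrate: 0.0728% w/v = 0.728 g/L → 0.728 × 0.046 L = 0.033488 g = 33.49 mg
L-glutamine: 7.18 mmol/L × 146.15 mg/mmol × 0.046 L = 48.27 mg
ferric ammonium citrate: 0.0359% w/v = 0.359 g/L → 0.359 × 0.046 L = 0.016514 g = 16.51 mg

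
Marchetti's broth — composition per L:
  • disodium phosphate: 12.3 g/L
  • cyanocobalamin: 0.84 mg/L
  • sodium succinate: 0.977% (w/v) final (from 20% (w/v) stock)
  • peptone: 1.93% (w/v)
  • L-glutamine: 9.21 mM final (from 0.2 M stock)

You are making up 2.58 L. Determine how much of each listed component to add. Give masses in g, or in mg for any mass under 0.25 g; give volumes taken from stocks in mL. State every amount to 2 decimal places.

Scale factor relative to 1 L: 2.58.
disodium phosphate: 12.3 g/L × 2.58 L = 31.73 g
cyanocobalamin: 0.84 mg/L × 2.58 L = 2.17 mg
sodium succinate: dilute stock: 0.977% ÷ 20% × 2580 mL = 126.03 mL
peptone: 1.93 g per 100 mL × 2580 mL ÷ 100 = 49.79 g
L-glutamine: C1V1 = C2V2 → 9.21 mM × 2580 mL ÷ 200 mM = 118.81 mL

disodium phosphate 31.73 g; cyanocobalamin 2.17 mg; sodium succinate 126.03 mL; peptone 49.79 g; L-glutamine 118.81 mL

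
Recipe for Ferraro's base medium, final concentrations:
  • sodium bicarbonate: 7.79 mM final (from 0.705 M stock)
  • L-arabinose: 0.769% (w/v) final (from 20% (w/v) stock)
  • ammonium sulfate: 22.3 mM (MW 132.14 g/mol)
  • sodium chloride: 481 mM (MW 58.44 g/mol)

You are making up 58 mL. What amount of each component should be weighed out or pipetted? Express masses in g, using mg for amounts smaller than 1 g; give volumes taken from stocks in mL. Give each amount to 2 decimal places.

Target volume = 58 mL = 0.058 L.
sodium bicarbonate: V = C2·V2/C1 = 7.79 mM × 58 mL ÷ 705 mM = 0.64 mL
L-arabinose: C1V1 = C2V2 → 0.769% ÷ 20% × 58 mL = 2.23 mL
ammonium sulfate: 22.3 mmol/L × 132.14 mg/mmol × 0.058 L = 170.91 mg
sodium chloride: 481 mmol/L × 58.44 g/mol × 0.058 L ÷ 1000 = 1.63 g

sodium bicarbonate 0.64 mL; L-arabinose 2.23 mL; ammonium sulfate 170.91 mg; sodium chloride 1.63 g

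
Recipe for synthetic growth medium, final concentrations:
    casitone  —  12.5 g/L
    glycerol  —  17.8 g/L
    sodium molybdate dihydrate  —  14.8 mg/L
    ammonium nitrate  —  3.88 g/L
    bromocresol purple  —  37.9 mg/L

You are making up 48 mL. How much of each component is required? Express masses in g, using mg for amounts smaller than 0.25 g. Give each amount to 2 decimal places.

casitone 0.60 g; glycerol 0.85 g; sodium molybdate dihydrate 0.71 mg; ammonium nitrate 186.24 mg; bromocresol purple 1.82 mg

Target volume = 48 mL = 0.048 L.
casitone: 12.5 g/L × 0.048 L = 0.60 g
glycerol: 17.8 g/L × 0.048 L = 0.85 g
sodium molybdate dihydrate: 14.8 mg/L × 0.048 L = 0.71 mg
ammonium nitrate: 3.88 g/L × 0.048 L = 0.18624 g = 186.24 mg
bromocresol purple: 37.9 mg/L × 0.048 L = 1.82 mg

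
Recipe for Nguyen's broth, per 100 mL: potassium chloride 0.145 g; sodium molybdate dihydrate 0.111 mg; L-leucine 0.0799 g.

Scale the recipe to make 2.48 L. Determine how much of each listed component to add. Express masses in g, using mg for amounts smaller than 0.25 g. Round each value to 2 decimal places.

potassium chloride 3.60 g; sodium molybdate dihydrate 2.75 mg; L-leucine 1.98 g

Ratio of target to recipe volume: 2480 / 100 = 24.8.
potassium chloride: 0.145 g × (2480 mL / 100 mL) = 3.60 g
sodium molybdate dihydrate: 0.111 mg × (2480 mL / 100 mL) = 2.75 mg
L-leucine: 0.0799 g × (2480 mL / 100 mL) = 1.98 g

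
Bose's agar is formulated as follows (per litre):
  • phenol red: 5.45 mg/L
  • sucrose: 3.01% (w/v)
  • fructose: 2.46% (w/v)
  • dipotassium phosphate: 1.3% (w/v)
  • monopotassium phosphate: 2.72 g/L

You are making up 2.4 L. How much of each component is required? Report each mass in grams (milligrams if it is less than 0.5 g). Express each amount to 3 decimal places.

Working volume: 2.4 L.
phenol red: 5.45 mg/L × 2.4 L = 13.080 mg
sucrose: 3.01 g per 100 mL × 2400 mL ÷ 100 = 72.240 g
fructose: 2.46% w/v = 24.6 g/L → 24.6 × 2.4 L = 59.040 g
dipotassium phosphate: 1.3% w/v = 13 g/L → 13 × 2.4 L = 31.200 g
monopotassium phosphate: 2.72 g/L × 2.4 L = 6.528 g

phenol red 13.080 mg; sucrose 72.240 g; fructose 59.040 g; dipotassium phosphate 31.200 g; monopotassium phosphate 6.528 g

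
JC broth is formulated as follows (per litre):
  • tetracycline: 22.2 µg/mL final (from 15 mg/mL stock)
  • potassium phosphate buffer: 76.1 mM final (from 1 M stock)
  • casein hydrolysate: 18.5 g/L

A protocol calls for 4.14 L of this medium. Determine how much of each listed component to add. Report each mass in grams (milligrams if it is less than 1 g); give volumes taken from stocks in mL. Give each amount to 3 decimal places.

Working volume: 4.14 L.
tetracycline: C1V1 = C2V2 → 22.2 µg/mL × 4140 mL ÷ 15000 µg/mL = 6.127 mL
potassium phosphate buffer: C1V1 = C2V2 → 76.1 mM × 4140 mL ÷ 1000 mM = 315.054 mL
casein hydrolysate: 18.5 g/L × 4.14 L = 76.590 g

tetracycline 6.127 mL; potassium phosphate buffer 315.054 mL; casein hydrolysate 76.590 g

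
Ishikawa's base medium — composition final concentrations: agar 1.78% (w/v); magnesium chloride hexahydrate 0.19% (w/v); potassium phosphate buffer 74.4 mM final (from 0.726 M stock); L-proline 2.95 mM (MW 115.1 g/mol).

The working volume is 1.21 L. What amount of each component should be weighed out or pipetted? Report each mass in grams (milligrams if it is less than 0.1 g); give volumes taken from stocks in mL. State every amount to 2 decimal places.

Scale factor relative to 1 L: 1.21.
agar: 1.78% w/v = 17.8 g/L → 17.8 × 1.21 L = 21.54 g
magnesium chloride hexahydrate: 0.19 g per 100 mL × 1210 mL ÷ 100 = 2.30 g
potassium phosphate buffer: dilute stock: 74.4 mM × 1210 mL ÷ 726 mM = 124.00 mL
L-proline: 2.95 mmol/L × 115.1 g/mol × 1.21 L ÷ 1000 = 0.41 g

agar 21.54 g; magnesium chloride hexahydrate 2.30 g; potassium phosphate buffer 124.00 mL; L-proline 0.41 g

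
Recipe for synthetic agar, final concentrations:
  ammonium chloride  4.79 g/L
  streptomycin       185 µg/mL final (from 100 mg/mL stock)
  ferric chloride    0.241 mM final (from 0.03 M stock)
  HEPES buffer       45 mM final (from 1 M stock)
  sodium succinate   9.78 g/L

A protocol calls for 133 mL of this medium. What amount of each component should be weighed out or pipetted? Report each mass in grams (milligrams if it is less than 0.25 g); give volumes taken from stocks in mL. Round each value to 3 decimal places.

ammonium chloride 0.637 g; streptomycin 0.246 mL; ferric chloride 1.068 mL; HEPES buffer 5.985 mL; sodium succinate 1.301 g

Scale factor relative to 1 L: 0.133.
ammonium chloride: 4.79 g/L × 0.133 L = 0.637 g
streptomycin: V = C2·V2/C1 = 185 µg/mL × 133 mL ÷ 100000 µg/mL = 0.246 mL
ferric chloride: dilute stock: 0.241 mM × 133 mL ÷ 30 mM = 1.068 mL
HEPES buffer: dilute stock: 45 mM × 133 mL ÷ 1000 mM = 5.985 mL
sodium succinate: 9.78 g/L × 0.133 L = 1.301 g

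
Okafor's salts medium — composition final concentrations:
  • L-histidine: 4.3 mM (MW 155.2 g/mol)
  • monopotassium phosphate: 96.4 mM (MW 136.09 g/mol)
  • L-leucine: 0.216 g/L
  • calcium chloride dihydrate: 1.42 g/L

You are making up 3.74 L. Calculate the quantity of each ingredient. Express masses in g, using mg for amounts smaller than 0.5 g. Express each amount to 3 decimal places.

Working volume: 3.74 L.
L-histidine: 4.3 mmol/L × 155.2 g/mol × 3.74 L ÷ 1000 = 2.496 g
monopotassium phosphate: 96.4 mmol/L × 136.09 g/mol × 3.74 L ÷ 1000 = 49.065 g
L-leucine: 0.216 g/L × 3.74 L = 0.808 g
calcium chloride dihydrate: 1.42 g/L × 3.74 L = 5.311 g

L-histidine 2.496 g; monopotassium phosphate 49.065 g; L-leucine 0.808 g; calcium chloride dihydrate 5.311 g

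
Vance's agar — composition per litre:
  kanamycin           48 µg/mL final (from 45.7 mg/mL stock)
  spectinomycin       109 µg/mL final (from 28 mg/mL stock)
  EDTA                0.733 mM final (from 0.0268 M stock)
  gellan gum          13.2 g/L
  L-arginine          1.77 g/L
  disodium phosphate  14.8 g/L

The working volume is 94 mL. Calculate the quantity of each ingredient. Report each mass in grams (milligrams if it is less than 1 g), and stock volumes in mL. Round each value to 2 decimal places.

kanamycin 0.10 mL; spectinomycin 0.37 mL; EDTA 2.57 mL; gellan gum 1.24 g; L-arginine 166.38 mg; disodium phosphate 1.39 g

Working volume: 94 mL = 0.094 L.
kanamycin: dilute stock: 48 µg/mL × 94 mL ÷ 45700 µg/mL = 0.10 mL
spectinomycin: dilute stock: 109 µg/mL × 94 mL ÷ 28000 µg/mL = 0.37 mL
EDTA: C1V1 = C2V2 → 0.733 mM × 94 mL ÷ 26.8 mM = 2.57 mL
gellan gum: 13.2 g/L × 0.094 L = 1.24 g
L-arginine: 1.77 g/L × 0.094 L = 0.16638 g = 166.38 mg
disodium phosphate: 14.8 g/L × 0.094 L = 1.39 g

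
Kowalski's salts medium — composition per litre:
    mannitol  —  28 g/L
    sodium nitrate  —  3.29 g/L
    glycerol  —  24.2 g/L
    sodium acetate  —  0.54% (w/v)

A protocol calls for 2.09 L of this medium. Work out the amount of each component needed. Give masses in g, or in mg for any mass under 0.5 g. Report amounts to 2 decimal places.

Scale factor relative to 1 L: 2.09.
mannitol: 28 g/L × 2.09 L = 58.52 g
sodium nitrate: 3.29 g/L × 2.09 L = 6.88 g
glycerol: 24.2 g/L × 2.09 L = 50.58 g
sodium acetate: 0.54 g per 100 mL × 2090 mL ÷ 100 = 11.29 g

mannitol 58.52 g; sodium nitrate 6.88 g; glycerol 50.58 g; sodium acetate 11.29 g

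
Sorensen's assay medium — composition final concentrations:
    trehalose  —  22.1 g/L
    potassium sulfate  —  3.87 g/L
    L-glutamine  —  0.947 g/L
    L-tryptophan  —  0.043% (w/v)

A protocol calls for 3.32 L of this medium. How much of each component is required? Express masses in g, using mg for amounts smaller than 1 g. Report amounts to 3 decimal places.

trehalose 73.372 g; potassium sulfate 12.848 g; L-glutamine 3.144 g; L-tryptophan 1.428 g

Working volume: 3.32 L.
trehalose: 22.1 g/L × 3.32 L = 73.372 g
potassium sulfate: 3.87 g/L × 3.32 L = 12.848 g
L-glutamine: 0.947 g/L × 3.32 L = 3.144 g
L-tryptophan: 0.043% w/v = 0.43 g/L → 0.43 × 3.32 L = 1.428 g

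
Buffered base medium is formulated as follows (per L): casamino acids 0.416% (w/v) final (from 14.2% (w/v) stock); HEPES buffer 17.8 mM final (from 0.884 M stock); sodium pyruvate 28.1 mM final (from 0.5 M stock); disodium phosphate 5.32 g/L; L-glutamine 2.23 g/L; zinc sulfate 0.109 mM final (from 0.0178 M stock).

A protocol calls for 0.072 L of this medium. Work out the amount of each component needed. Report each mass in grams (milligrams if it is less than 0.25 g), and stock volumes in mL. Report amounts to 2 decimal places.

Working volume: 0.072 L.
casamino acids: dilute stock: 0.416% ÷ 14.2% × 72 mL = 2.11 mL
HEPES buffer: V = C2·V2/C1 = 17.8 mM × 72 mL ÷ 884 mM = 1.45 mL
sodium pyruvate: dilute stock: 28.1 mM × 72 mL ÷ 500 mM = 4.05 mL
disodium phosphate: 5.32 g/L × 0.072 L = 0.38 g
L-glutamine: 2.23 g/L × 0.072 L = 0.16056 g = 160.56 mg
zinc sulfate: V = C2·V2/C1 = 0.109 mM × 72 mL ÷ 17.8 mM = 0.44 mL

casamino acids 2.11 mL; HEPES buffer 1.45 mL; sodium pyruvate 4.05 mL; disodium phosphate 0.38 g; L-glutamine 160.56 mg; zinc sulfate 0.44 mL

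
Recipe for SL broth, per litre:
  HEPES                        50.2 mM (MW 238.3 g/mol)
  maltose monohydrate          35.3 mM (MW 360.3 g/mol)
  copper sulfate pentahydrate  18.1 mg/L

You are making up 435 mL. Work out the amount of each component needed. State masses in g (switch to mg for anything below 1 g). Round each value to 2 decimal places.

HEPES 5.20 g; maltose monohydrate 5.53 g; copper sulfate pentahydrate 7.87 mg

Working volume: 435 mL = 0.435 L.
HEPES: 50.2 mmol/L × 238.3 g/mol × 0.435 L ÷ 1000 = 5.20 g
maltose monohydrate: 35.3 mmol/L × 360.3 g/mol × 0.435 L ÷ 1000 = 5.53 g
copper sulfate pentahydrate: 18.1 mg/L × 0.435 L = 7.87 mg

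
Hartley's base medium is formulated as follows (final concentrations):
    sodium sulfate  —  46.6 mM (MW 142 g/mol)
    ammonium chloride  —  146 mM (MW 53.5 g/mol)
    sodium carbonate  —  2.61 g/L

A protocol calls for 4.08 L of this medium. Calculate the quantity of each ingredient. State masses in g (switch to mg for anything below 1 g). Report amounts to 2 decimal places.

Working volume: 4.08 L.
sodium sulfate: 46.6 mmol/L × 142 g/mol × 4.08 L ÷ 1000 = 27.00 g
ammonium chloride: 146 mmol/L × 53.5 g/mol × 4.08 L ÷ 1000 = 31.87 g
sodium carbonate: 2.61 g/L × 4.08 L = 10.65 g

sodium sulfate 27.00 g; ammonium chloride 31.87 g; sodium carbonate 10.65 g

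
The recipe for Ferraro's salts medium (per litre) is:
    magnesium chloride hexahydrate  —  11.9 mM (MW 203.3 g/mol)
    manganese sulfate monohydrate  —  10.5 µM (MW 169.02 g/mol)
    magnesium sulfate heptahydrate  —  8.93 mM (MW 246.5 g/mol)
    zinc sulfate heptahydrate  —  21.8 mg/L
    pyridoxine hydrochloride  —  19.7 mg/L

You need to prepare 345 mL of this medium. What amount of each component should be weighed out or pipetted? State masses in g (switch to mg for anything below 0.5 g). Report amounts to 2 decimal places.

magnesium chloride hexahydrate 0.83 g; manganese sulfate monohydrate 0.61 mg; magnesium sulfate heptahydrate 0.76 g; zinc sulfate heptahydrate 7.52 mg; pyridoxine hydrochloride 6.80 mg

Scale factor relative to 1 L: 0.345.
magnesium chloride hexahydrate: 11.9 mmol/L × 203.3 g/mol × 0.345 L ÷ 1000 = 0.83 g
manganese sulfate monohydrate: 10.5 µmol/L × 169.02 g/mol × 0.345 L ÷ 1000 = 0.61 mg
magnesium sulfate heptahydrate: 8.93 mmol/L × 246.5 g/mol × 0.345 L ÷ 1000 = 0.76 g
zinc sulfate heptahydrate: 21.8 mg/L × 0.345 L = 7.52 mg
pyridoxine hydrochloride: 19.7 mg/L × 0.345 L = 6.80 mg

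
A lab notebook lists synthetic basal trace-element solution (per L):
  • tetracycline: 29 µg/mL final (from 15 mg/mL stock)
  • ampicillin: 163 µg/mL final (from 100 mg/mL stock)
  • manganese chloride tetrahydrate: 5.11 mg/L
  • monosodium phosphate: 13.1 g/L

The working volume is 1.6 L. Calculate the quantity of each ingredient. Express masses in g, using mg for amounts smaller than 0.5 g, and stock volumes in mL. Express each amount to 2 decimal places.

tetracycline 3.09 mL; ampicillin 2.61 mL; manganese chloride tetrahydrate 8.18 mg; monosodium phosphate 20.96 g

Working volume: 1.6 L.
tetracycline: C1V1 = C2V2 → 29 µg/mL × 1600 mL ÷ 15000 µg/mL = 3.09 mL
ampicillin: C1V1 = C2V2 → 163 µg/mL × 1600 mL ÷ 100000 µg/mL = 2.61 mL
manganese chloride tetrahydrate: 5.11 mg/L × 1.6 L = 8.18 mg
monosodium phosphate: 13.1 g/L × 1.6 L = 20.96 g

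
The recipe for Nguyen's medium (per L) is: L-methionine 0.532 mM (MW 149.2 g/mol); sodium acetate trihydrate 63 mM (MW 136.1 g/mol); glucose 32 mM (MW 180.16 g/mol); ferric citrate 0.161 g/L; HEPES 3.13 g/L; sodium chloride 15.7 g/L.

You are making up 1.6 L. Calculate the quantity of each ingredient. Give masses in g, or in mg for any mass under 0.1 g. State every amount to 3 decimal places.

L-methionine 0.127 g; sodium acetate trihydrate 13.719 g; glucose 9.224 g; ferric citrate 0.258 g; HEPES 5.008 g; sodium chloride 25.120 g

Scale factor relative to 1 L: 1.6.
L-methionine: 0.532 mmol/L × 149.2 g/mol × 1.6 L ÷ 1000 = 0.127 g
sodium acetate trihydrate: 63 mmol/L × 136.1 g/mol × 1.6 L ÷ 1000 = 13.719 g
glucose: 32 mmol/L × 180.16 g/mol × 1.6 L ÷ 1000 = 9.224 g
ferric citrate: 0.161 g/L × 1.6 L = 0.258 g
HEPES: 3.13 g/L × 1.6 L = 5.008 g
sodium chloride: 15.7 g/L × 1.6 L = 25.120 g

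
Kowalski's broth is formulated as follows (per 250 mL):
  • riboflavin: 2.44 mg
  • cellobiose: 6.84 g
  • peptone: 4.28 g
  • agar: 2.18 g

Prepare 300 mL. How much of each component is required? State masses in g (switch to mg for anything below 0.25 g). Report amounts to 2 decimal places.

Ratio of target to recipe volume: 300 / 250 = 1.2.
riboflavin: 2.44 mg × (300 mL / 250 mL) = 2.93 mg
cellobiose: 6.84 g × (300 mL / 250 mL) = 8.21 g
peptone: 4.28 g × (300 mL / 250 mL) = 5.14 g
agar: 2.18 g × (300 mL / 250 mL) = 2.62 g

riboflavin 2.93 mg; cellobiose 8.21 g; peptone 5.14 g; agar 2.62 g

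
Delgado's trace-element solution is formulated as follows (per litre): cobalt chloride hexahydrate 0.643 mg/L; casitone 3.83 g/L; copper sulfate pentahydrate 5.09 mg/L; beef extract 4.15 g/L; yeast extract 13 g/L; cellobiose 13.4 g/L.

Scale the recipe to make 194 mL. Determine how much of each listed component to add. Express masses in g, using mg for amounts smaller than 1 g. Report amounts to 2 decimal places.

Scale factor relative to 1 L: 0.194.
cobalt chloride hexahydrate: 0.643 mg/L × 0.194 L = 0.12 mg
casitone: 3.83 g/L × 0.194 L = 0.74302 g = 743.02 mg
copper sulfate pentahydrate: 5.09 mg/L × 0.194 L = 0.99 mg
beef extract: 4.15 g/L × 0.194 L = 0.8051 g = 805.10 mg
yeast extract: 13 g/L × 0.194 L = 2.52 g
cellobiose: 13.4 g/L × 0.194 L = 2.60 g

cobalt chloride hexahydrate 0.12 mg; casitone 743.02 mg; copper sulfate pentahydrate 0.99 mg; beef extract 805.10 mg; yeast extract 2.52 g; cellobiose 2.60 g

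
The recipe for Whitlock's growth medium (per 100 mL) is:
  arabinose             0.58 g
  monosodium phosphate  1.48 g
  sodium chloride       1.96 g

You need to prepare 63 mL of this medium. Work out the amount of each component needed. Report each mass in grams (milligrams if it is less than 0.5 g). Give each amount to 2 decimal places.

arabinose 365.40 mg; monosodium phosphate 0.93 g; sodium chloride 1.23 g

Scale factor = 63 mL / 100 mL = 0.63.
arabinose: 0.58 g × (63 mL / 100 mL) = 0.3654 g = 365.40 mg
monosodium phosphate: 1.48 g × (63 mL / 100 mL) = 0.93 g
sodium chloride: 1.96 g × (63 mL / 100 mL) = 1.23 g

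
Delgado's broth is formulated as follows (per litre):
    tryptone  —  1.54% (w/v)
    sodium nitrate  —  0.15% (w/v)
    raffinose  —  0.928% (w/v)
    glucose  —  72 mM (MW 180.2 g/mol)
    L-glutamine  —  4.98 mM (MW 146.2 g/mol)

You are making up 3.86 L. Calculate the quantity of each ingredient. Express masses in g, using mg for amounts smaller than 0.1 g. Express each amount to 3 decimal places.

tryptone 59.444 g; sodium nitrate 5.790 g; raffinose 35.821 g; glucose 50.081 g; L-glutamine 2.810 g

Working volume: 3.86 L.
tryptone: 1.54% w/v = 15.4 g/L → 15.4 × 3.86 L = 59.444 g
sodium nitrate: 0.15% w/v = 1.5 g/L → 1.5 × 3.86 L = 5.790 g
raffinose: 0.928% w/v = 9.28 g/L → 9.28 × 3.86 L = 35.821 g
glucose: 72 mmol/L × 180.2 g/mol × 3.86 L ÷ 1000 = 50.081 g
L-glutamine: 4.98 mmol/L × 146.2 g/mol × 3.86 L ÷ 1000 = 2.810 g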